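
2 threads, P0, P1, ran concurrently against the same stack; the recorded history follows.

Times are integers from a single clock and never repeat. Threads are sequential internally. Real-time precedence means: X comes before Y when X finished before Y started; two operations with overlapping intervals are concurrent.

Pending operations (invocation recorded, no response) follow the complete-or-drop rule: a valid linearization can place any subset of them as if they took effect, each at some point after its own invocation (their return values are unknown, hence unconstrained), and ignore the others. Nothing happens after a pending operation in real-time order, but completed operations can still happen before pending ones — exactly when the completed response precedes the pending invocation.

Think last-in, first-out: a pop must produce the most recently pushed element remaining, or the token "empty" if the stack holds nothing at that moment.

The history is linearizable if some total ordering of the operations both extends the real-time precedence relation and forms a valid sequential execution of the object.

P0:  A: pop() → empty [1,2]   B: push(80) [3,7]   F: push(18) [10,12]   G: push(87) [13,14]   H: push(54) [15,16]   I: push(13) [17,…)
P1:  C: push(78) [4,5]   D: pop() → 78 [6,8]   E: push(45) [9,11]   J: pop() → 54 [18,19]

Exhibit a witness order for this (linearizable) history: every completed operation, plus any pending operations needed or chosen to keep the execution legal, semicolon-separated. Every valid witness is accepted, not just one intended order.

A; B; C; D; E; F; G; H; J

1. A pop() → empty, leaving stack <>
2. B push(80), leaving stack <80>
3. C push(78), leaving stack <80,78>
4. D pop() → 78, leaving stack <80>
5. E push(45), leaving stack <80,45>
6. F push(18), leaving stack <80,45,18>
7. G push(87), leaving stack <80,45,18,87>
8. H push(54), leaving stack <80,45,18,87,54>
9. J pop() → 54, leaving stack <80,45,18,87>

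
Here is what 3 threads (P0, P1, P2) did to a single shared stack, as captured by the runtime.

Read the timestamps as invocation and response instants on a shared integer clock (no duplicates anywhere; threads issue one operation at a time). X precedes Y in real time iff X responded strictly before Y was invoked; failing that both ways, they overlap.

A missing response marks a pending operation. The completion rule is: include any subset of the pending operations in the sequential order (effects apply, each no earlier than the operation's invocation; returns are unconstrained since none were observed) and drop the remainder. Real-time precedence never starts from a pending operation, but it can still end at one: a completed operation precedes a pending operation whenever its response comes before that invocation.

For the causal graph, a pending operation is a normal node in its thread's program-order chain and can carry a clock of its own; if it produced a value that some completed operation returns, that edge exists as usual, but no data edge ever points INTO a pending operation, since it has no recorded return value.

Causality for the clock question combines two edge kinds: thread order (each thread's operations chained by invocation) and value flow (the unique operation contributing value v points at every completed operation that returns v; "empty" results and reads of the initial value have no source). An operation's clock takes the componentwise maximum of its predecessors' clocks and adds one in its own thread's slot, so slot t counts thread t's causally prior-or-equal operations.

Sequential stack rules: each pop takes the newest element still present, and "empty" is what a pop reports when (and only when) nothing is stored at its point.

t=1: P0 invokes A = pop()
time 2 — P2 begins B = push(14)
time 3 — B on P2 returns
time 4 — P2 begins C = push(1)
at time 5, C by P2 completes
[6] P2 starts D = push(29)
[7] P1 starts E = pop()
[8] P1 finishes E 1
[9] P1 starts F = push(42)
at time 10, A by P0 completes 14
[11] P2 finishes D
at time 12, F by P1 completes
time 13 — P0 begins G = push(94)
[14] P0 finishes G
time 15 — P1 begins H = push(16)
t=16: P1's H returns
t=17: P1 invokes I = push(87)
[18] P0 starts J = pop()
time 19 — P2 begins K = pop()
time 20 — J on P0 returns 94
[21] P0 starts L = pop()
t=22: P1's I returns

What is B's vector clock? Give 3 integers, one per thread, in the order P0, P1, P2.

root op B, invoked 2: fresh clock plus P2's own tick → (0, 0, 1)
invoked at 4, C merges VC(B)=(0, 0, 1) and bumps P2's slot → (0, 0, 2)
invoked at 1, A merges VC(B)=(0, 0, 1) and bumps P0's slot → (1, 0, 1)
invoked at 6, D merges VC(C)=(0, 0, 2) and bumps P2's slot → (0, 0, 3)
invoked at 7, E merges VC(C)=(0, 0, 2) and bumps P1's slot → (0, 1, 2)
invoked at 13, G merges VC(A)=(1, 0, 1) and bumps P0's slot → (2, 0, 1)
invoked at 19, K merges VC(D)=(0, 0, 3) and bumps P2's slot → (0, 0, 4)
invoked at 9, F merges VC(E)=(0, 1, 2) and bumps P1's slot → (0, 2, 2)
invoked at 18, J merges VC(G)=(2, 0, 1) and bumps P0's slot → (3, 0, 1)
invoked at 15, H merges VC(F)=(0, 2, 2) and bumps P1's slot → (0, 3, 2)
invoked at 21, L merges VC(J)=(3, 0, 1) and bumps P0's slot → (4, 0, 1)
invoked at 17, I merges VC(H)=(0, 3, 2) and bumps P1's slot → (0, 4, 2)
target: VC(B) = (0, 0, 1)

(0, 0, 1)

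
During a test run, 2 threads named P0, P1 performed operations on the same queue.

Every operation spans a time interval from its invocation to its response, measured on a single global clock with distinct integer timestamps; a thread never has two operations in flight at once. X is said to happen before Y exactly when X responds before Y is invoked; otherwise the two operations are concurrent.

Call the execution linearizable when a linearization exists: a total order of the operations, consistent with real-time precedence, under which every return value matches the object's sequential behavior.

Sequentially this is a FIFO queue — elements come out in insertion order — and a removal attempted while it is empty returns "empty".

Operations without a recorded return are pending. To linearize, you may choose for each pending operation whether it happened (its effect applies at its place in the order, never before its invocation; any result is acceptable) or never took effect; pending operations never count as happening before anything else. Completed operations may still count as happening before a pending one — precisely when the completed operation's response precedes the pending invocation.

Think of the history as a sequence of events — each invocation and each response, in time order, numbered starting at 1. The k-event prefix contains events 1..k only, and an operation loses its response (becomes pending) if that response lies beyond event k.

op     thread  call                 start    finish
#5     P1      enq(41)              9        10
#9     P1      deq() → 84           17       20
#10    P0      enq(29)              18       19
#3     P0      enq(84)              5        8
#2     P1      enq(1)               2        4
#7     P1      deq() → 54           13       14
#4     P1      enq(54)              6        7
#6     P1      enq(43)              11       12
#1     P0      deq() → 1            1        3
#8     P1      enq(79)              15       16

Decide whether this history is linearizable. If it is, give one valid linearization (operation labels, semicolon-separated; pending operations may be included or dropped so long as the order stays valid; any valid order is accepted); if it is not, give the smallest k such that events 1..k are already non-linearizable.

linearizable — witness: #2; #1; #4; #3; #5; #6; #7; #8; #9; #10

after step 1 (#2 enq(1)): queue <1>
after step 2 (#1 deq() → 1): queue <>
after step 3 (#4 enq(54)): queue <54>
after step 4 (#3 enq(84)): queue <54,84>
after step 5 (#5 enq(41)): queue <54,84,41>
after step 6 (#6 enq(43)): queue <54,84,41,43>
after step 7 (#7 deq() → 54): queue <84,41,43>
after step 8 (#8 enq(79)): queue <84,41,43,79>
after step 9 (#9 deq() → 84): queue <41,43,79>
after step 10 (#10 enq(29)): queue <41,43,79,29>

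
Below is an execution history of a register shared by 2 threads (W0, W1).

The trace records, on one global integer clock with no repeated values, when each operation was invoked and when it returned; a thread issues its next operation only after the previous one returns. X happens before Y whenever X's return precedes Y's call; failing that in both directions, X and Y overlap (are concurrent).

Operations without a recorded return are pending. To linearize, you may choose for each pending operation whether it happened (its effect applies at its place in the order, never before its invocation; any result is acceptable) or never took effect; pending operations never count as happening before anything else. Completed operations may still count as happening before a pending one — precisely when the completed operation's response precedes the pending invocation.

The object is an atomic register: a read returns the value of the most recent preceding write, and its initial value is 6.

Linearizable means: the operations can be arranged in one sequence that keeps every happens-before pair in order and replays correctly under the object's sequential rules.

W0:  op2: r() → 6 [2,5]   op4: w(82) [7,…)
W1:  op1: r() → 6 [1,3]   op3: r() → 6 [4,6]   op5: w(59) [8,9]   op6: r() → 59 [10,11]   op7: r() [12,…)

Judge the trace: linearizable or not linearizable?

witness order: op1, op2, op3, op4, op5, op6
step 1: op1 r() → 6 — value 6
step 2: op2 r() → 6 — value 6
step 3: op3 r() → 6 — value 6
step 4: op4 w(82) (pending, included) — value 82
step 5: op5 w(59) — value 59
step 6: op6 r() → 59 — value 59

linearizable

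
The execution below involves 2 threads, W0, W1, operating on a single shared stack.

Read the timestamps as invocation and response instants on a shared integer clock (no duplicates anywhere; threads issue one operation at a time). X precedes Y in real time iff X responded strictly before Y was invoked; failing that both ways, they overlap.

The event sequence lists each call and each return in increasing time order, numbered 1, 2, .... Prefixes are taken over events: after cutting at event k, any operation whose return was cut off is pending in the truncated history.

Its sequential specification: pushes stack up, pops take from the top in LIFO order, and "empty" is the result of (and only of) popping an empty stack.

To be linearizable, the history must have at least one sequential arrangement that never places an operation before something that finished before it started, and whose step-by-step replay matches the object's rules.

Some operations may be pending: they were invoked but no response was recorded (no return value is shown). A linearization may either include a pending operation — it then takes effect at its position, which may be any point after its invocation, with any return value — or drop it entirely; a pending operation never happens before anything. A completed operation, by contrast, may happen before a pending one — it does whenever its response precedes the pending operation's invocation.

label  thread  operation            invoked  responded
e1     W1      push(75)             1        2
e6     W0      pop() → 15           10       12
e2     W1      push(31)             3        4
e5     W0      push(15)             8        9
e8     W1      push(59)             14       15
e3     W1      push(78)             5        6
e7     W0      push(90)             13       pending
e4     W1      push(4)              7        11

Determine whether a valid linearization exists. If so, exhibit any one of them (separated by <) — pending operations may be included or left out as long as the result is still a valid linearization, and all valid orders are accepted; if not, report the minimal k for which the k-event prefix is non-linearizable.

linearizable — witness: e1 < e2 < e3 < e4 < e5 < e6 < e7 < e8

after step 1 (e1 push(75)): stack <75>
after step 2 (e2 push(31)): stack <75,31>
after step 3 (e3 push(78)): stack <75,31,78>
after step 4 (e4 push(4)): stack <75,31,78,4>
after step 5 (e5 push(15)): stack <75,31,78,4,15>
after step 6 (e6 pop() → 15): stack <75,31,78,4>
after step 7 (e7 push(90) (pending, included)): stack <75,31,78,4,90>
after step 8 (e8 push(59)): stack <75,31,78,4,90,59>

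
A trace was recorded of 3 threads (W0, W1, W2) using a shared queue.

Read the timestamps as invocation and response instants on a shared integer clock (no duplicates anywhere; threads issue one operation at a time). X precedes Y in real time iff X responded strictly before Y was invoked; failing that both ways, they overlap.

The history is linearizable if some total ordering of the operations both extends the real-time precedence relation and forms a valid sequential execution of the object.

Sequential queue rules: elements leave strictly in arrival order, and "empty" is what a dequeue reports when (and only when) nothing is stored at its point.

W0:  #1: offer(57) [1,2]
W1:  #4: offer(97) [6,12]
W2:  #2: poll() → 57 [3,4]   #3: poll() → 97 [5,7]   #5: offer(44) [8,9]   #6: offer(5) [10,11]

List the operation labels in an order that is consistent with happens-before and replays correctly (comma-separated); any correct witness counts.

1. #1 offer(57), leaving queue <57>
2. #2 poll() → 57, leaving queue <>
3. #4 offer(97), leaving queue <97>
4. #3 poll() → 97, leaving queue <>
5. #5 offer(44), leaving queue <44>
6. #6 offer(5), leaving queue <44,5>

#1, #2, #4, #3, #5, #6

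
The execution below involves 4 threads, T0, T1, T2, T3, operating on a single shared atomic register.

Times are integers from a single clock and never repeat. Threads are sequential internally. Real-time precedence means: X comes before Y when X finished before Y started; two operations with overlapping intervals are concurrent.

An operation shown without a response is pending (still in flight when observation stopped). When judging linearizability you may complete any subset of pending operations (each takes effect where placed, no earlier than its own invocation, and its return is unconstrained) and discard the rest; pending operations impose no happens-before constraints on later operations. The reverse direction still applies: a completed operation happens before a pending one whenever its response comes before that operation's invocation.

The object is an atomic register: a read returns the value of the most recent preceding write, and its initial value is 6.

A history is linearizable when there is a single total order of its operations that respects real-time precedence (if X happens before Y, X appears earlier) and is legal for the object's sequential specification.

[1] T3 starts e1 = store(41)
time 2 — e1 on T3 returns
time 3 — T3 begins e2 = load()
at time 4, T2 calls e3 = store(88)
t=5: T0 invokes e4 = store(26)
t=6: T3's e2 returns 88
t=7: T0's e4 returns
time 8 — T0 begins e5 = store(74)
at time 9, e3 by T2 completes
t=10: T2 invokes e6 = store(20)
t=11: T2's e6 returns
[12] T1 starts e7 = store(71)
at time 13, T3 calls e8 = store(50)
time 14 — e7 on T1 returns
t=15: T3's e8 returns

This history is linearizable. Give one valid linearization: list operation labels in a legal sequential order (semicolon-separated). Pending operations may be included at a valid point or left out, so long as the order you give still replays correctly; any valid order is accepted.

e1; e3; e2; e4; e5; e6; e7; e8

1. e1 store(41), leaving value 41
2. e3 store(88), leaving value 88
3. e2 load() → 88, leaving value 88
4. e4 store(26), leaving value 26
5. e5 store(74) (pending, included), leaving value 74
6. e6 store(20), leaving value 20
7. e7 store(71), leaving value 71
8. e8 store(50), leaving value 50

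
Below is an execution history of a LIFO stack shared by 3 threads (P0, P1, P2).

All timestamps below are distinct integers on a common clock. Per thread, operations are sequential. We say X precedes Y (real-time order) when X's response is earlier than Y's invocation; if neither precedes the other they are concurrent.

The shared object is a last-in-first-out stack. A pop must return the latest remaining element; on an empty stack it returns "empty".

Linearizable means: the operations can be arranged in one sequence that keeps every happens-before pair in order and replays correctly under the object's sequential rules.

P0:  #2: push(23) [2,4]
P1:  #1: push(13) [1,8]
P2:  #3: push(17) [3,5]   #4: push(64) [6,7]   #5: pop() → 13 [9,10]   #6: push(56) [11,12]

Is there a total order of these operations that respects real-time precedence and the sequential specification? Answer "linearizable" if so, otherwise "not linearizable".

linearizable

a witness: #2, #3, #4, #1, #5, #6
after step 1 (#2 push(23)): stack <23>
after step 2 (#3 push(17)): stack <23,17>
after step 3 (#4 push(64)): stack <23,17,64>
after step 4 (#1 push(13)): stack <23,17,64,13>
after step 5 (#5 pop() → 13): stack <23,17,64>
after step 6 (#6 push(56)): stack <23,17,64,56>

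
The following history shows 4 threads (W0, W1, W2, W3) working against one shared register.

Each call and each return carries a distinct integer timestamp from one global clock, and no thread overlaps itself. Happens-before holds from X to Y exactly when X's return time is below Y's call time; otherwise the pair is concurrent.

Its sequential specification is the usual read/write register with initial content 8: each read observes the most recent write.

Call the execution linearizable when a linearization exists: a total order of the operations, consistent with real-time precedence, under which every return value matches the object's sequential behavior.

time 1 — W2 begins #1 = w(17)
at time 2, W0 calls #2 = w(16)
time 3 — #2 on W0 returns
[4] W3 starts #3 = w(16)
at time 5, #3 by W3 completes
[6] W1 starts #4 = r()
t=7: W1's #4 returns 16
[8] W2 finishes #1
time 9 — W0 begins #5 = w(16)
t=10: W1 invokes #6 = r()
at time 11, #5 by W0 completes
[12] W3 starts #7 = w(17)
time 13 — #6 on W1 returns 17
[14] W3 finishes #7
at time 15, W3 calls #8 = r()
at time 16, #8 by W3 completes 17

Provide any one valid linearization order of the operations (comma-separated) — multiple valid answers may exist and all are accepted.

step 1: #1 w(17) — value 17
step 2: #2 w(16) — value 16
step 3: #3 w(16) — value 16
step 4: #4 r() → 16 — value 16
step 5: #5 w(16) — value 16
step 6: #7 w(17) — value 17
step 7: #6 r() → 17 — value 17
step 8: #8 r() → 17 — value 17

#1, #2, #3, #4, #5, #7, #6, #8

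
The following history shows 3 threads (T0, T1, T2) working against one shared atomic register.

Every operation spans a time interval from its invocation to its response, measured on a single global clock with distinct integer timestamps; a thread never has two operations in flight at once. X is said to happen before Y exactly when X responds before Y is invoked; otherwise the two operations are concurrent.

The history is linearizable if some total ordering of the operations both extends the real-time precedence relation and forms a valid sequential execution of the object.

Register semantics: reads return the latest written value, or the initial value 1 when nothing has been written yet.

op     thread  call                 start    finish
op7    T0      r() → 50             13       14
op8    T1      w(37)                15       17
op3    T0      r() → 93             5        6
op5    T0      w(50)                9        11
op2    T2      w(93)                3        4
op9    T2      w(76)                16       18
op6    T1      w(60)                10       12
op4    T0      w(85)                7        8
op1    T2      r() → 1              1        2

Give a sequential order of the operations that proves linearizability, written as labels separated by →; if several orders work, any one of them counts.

1. op1 r() → 1, leaving value 1
2. op2 w(93), leaving value 93
3. op3 r() → 93, leaving value 93
4. op4 w(85), leaving value 85
5. op6 w(60), leaving value 60
6. op5 w(50), leaving value 50
7. op7 r() → 50, leaving value 50
8. op8 w(37), leaving value 37
9. op9 w(76), leaving value 76

op1 → op2 → op3 → op4 → op6 → op5 → op7 → op8 → op9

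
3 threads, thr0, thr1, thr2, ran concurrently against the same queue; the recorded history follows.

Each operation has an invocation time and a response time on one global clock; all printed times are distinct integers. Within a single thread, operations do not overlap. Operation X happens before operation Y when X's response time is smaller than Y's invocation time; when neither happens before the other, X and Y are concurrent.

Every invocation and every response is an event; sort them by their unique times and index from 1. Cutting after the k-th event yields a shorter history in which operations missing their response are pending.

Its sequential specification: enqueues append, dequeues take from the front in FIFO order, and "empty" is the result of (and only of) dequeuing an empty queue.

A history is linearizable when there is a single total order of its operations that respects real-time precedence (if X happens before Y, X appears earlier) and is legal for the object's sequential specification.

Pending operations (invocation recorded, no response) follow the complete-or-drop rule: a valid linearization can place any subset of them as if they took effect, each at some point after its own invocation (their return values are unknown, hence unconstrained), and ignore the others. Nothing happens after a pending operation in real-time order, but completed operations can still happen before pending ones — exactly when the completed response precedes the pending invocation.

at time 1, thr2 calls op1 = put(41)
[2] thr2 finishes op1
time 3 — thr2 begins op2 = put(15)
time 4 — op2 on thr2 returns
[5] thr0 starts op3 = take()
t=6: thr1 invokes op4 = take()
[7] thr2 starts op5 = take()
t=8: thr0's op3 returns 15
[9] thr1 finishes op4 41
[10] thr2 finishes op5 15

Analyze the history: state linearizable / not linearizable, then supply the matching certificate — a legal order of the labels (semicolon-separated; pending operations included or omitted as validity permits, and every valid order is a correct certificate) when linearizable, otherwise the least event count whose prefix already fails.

prefix check: 1..9 passes, 1..10 fails once op5's time-10 response joins
no legal order exists: 6 real-time-consistent candidates over 5 completed queue operations, all rejected
take op1, op2, op3, op4, op5: step 3 already fails, because op3 take() → 15 cannot occur there
take op1, op2, op3, op5, op4: step 3 already fails, because op3 take() → 15 cannot occur there

not linearizable — minimal violating prefix: 10 events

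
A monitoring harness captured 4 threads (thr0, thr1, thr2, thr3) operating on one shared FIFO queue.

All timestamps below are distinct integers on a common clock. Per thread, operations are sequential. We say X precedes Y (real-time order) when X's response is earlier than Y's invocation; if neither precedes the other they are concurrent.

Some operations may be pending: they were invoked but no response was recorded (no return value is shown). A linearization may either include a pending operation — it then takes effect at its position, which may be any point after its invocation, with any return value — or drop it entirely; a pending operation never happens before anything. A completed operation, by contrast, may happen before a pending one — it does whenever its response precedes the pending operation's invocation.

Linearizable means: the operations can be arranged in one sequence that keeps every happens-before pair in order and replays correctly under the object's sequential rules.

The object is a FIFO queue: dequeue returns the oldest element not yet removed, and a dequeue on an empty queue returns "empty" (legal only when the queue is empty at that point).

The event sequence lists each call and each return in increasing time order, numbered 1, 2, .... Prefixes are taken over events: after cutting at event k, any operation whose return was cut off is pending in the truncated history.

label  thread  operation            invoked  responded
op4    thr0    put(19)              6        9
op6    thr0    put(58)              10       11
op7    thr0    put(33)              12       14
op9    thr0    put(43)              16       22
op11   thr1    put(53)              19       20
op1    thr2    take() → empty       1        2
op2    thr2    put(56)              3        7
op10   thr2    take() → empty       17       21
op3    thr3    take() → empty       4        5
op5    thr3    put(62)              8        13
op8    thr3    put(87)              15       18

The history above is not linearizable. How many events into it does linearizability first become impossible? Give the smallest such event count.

21

a valid linearization of events 1..20 exists, for instance op1, op3, op2, op4, op5, op6, op7, op8, op9, op10, op11:
1. op1 take() → empty, leaving queue <>
2. op3 take() → empty, leaving queue <>
3. op2 put(56), leaving queue <56>
4. op4 put(19), leaving queue <56,19>
5. op5 put(62), leaving queue <56,19,62>
6. op6 put(58), leaving queue <56,19,62,58>
7. op7 put(33), leaving queue <56,19,62,58,33>
8. op8 put(87), leaving queue <56,19,62,58,33,87>
9. op9 put(43) (pending, included), leaving queue <56,19,62,58,33,87,43>
10. op10 take() (pending, included), leaving queue <19,62,58,33,87,43>
11. op11 put(53), leaving queue <19,62,58,33,87,43,53>
event 21 — op10's response, time 21 — after it, nothing linearizes
include/drop combinations of the 1 pending operation (op9) were all tried; none helps
sample order op1, op2, op3, op4, op5, op6, op7, op8, op10, op11 (pending dropped) stalls at step 3 — op3 take() → empty has no legal effect
sample order op1, op2, op3, op4, op5, op6, op7, op8, op11, op10 (pending dropped) stalls at step 3 — op3 take() → empty has no legal effect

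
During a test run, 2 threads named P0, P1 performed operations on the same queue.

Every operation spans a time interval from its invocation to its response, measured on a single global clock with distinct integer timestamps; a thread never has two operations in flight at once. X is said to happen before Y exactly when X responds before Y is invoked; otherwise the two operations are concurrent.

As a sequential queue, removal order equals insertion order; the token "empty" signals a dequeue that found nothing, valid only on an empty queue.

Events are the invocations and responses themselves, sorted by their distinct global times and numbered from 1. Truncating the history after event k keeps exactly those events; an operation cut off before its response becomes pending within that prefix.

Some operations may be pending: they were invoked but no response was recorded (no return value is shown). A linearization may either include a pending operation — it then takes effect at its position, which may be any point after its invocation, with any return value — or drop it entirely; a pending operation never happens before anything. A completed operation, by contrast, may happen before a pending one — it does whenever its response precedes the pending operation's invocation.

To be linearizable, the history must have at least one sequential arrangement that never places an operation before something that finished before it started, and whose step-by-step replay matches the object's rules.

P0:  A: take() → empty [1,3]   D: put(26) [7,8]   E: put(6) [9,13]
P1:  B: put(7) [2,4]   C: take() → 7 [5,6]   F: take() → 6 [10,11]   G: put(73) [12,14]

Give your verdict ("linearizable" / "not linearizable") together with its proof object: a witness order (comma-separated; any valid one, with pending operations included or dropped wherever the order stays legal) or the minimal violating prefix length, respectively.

events 1..10 are fine; event 11 — the response of F at time 11 — makes the prefix non-linearizable
real-time-consistent orders of the 5 completed operations: 2 — all fail the queue replay
no escape via the 1 pending operation (E): every completion choice fails
for example A, B, C, D, F (pending dropped) fails at step 5: F take() → 6 is not legal there
for example B, A, C, D, F (pending dropped) fails at step 2: A take() → empty is not legal there

not linearizable — minimal violating prefix: 11 events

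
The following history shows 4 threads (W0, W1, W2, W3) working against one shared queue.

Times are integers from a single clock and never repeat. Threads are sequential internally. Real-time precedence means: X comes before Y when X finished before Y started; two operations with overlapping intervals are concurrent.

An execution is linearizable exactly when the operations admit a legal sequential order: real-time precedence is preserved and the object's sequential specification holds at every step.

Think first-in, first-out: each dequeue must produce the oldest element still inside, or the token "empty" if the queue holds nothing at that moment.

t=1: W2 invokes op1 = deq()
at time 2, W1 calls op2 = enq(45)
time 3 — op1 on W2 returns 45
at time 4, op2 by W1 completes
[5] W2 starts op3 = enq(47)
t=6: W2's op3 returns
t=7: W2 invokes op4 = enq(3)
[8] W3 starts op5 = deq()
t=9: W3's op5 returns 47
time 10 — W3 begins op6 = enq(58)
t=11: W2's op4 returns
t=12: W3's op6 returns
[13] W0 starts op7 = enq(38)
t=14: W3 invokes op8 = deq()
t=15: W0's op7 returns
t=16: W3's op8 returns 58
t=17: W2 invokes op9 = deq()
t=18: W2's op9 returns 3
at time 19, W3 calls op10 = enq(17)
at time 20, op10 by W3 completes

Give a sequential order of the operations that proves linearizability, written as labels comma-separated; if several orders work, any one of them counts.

op2, op1, op3, op5, op6, op4, op7, op8, op9, op10

after step 1 (op2 enq(45)): queue <45>
after step 2 (op1 deq() → 45): queue <>
after step 3 (op3 enq(47)): queue <47>
after step 4 (op5 deq() → 47): queue <>
after step 5 (op6 enq(58)): queue <58>
after step 6 (op4 enq(3)): queue <58,3>
after step 7 (op7 enq(38)): queue <58,3,38>
after step 8 (op8 deq() → 58): queue <3,38>
after step 9 (op9 deq() → 3): queue <38>
after step 10 (op10 enq(17)): queue <38,17>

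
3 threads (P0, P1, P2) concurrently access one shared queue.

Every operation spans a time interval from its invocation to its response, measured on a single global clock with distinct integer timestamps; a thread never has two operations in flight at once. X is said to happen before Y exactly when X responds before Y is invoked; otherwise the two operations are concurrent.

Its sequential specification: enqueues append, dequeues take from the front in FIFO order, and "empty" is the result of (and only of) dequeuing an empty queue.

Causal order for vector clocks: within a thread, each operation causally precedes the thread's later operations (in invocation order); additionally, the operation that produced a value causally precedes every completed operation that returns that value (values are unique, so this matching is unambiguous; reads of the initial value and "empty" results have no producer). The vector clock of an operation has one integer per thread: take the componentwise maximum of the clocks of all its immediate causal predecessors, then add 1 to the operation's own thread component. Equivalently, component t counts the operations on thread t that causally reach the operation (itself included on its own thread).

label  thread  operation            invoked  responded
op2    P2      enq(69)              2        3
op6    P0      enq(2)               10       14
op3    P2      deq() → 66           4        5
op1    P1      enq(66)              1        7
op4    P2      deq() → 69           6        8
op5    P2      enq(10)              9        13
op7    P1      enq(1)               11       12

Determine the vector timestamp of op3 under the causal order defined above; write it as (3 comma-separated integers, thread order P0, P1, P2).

(0, 1, 2)

VC(op2, invoked at 2): no causal predecessors; +1 on P2 → (0, 0, 1)
VC(op1, invoked at 1): no causal predecessors; +1 on P1 → (0, 1, 0)
VC(op6, invoked at 10): no causal predecessors; +1 on P0 → (1, 0, 0)
op7 (invocation 11): componentwise max over VC(op1)=(0, 1, 0), +1 at P1, giving (0, 2, 0)
op3 (invocation 4): componentwise max over VC(op1)=(0, 1, 0), VC(op2)=(0, 0, 1), +1 at P2, giving (0, 1, 2)
op4 (invocation 6): componentwise max over VC(op2)=(0, 0, 1), VC(op3)=(0, 1, 2), +1 at P2, giving (0, 1, 3)
op5 (invocation 9): componentwise max over VC(op4)=(0, 1, 3), +1 at P2, giving (0, 1, 4)
target: VC(op3) = (0, 1, 2)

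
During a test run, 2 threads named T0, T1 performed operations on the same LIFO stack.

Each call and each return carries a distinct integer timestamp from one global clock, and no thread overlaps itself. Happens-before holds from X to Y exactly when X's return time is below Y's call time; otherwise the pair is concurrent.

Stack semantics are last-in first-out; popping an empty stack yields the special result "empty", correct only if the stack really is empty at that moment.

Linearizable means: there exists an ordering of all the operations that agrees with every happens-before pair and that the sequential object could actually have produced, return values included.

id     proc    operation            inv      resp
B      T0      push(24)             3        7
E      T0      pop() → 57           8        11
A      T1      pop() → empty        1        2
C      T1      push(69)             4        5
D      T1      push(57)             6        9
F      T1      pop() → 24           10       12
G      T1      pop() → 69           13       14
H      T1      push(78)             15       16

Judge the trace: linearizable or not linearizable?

linearizable

a witness: A, C, B, D, E, F, G, H
after step 1 (A pop() → empty): stack <>
after step 2 (C push(69)): stack <69>
after step 3 (B push(24)): stack <69,24>
after step 4 (D push(57)): stack <69,24,57>
after step 5 (E pop() → 57): stack <69,24>
after step 6 (F pop() → 24): stack <69>
after step 7 (G pop() → 69): stack <>
after step 8 (H push(78)): stack <78>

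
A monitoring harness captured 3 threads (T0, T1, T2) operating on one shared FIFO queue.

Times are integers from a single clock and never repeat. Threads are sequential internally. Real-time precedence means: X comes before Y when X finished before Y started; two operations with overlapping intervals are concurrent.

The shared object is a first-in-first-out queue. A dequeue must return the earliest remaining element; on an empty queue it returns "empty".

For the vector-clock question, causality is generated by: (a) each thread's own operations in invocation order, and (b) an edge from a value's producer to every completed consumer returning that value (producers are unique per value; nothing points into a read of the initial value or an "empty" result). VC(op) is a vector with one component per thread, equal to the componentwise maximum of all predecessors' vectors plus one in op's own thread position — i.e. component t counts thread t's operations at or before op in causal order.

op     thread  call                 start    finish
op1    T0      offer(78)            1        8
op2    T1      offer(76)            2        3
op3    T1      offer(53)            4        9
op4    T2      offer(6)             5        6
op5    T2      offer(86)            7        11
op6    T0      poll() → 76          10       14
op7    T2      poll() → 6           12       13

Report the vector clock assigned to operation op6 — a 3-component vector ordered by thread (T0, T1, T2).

(2, 1, 0)

VC(op4, invoked at 5): no causal predecessors; +1 on T2 → (0, 0, 1)
VC(op2, invoked at 2): no causal predecessors; +1 on T1 → (0, 1, 0)
VC(op1, invoked at 1): no causal predecessors; +1 on T0 → (1, 0, 0)
invoked at 7, op5 merges VC(op4)=(0, 0, 1) and bumps T2's slot → (0, 0, 2)
invoked at 4, op3 merges VC(op2)=(0, 1, 0) and bumps T1's slot → (0, 2, 0)
invoked at 12, op7 merges VC(op4)=(0, 0, 1), VC(op5)=(0, 0, 2) and bumps T2's slot → (0, 0, 3)
invoked at 10, op6 merges VC(op1)=(1, 0, 0), VC(op2)=(0, 1, 0) and bumps T0's slot → (2, 1, 0)
target: VC(op6) = (2, 1, 0)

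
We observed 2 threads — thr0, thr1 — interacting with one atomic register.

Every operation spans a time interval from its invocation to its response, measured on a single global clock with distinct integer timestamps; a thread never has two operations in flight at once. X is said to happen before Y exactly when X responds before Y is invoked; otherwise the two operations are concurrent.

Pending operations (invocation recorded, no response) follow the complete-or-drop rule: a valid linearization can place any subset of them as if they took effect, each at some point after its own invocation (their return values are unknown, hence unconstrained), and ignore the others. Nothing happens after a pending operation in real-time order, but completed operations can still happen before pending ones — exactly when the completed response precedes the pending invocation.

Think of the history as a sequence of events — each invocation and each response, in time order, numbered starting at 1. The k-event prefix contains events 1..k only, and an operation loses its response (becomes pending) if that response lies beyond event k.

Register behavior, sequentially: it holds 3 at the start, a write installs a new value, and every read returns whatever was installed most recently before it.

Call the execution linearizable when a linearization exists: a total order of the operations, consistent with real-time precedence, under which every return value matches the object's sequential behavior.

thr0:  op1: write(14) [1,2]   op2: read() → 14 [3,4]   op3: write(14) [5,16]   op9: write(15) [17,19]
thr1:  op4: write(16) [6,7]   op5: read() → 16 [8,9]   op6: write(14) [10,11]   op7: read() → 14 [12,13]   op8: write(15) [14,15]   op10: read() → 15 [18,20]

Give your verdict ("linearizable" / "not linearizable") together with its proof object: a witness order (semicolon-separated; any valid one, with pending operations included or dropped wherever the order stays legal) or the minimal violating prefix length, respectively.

linearizable — witness: op1; op2; op3; op4; op5; op6; op7; op8; op9; op10

step 1: op1 write(14) — value 14
step 2: op2 read() → 14 — value 14
step 3: op3 write(14) — value 14
step 4: op4 write(16) — value 16
step 5: op5 read() → 16 — value 16
step 6: op6 write(14) — value 14
step 7: op7 read() → 14 — value 14
step 8: op8 write(15) — value 15
step 9: op9 write(15) — value 15
step 10: op10 read() → 15 — value 15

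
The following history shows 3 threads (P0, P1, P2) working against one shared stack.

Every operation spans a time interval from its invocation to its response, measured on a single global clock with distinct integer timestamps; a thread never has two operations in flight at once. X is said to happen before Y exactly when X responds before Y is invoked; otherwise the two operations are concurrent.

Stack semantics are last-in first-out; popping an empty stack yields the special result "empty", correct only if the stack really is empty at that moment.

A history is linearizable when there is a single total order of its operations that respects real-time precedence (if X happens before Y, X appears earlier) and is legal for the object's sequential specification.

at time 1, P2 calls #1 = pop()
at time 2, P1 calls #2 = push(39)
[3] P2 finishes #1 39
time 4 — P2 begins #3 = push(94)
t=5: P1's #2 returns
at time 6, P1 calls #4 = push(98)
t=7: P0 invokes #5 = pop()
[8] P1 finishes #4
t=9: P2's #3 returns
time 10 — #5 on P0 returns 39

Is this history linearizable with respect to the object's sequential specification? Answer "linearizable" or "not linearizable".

cut after 9 events: linearizable; cut after 10 events (#5 responds, time 10): not linearizable
every one of the 14 real-time-consistent orders over 5 completed stack ops fails the sequential spec
one such order, #1, #2, #3, #4, #5, breaks at step 1 where #1 pop() → 39 is illegal
one such order, #1, #2, #3, #5, #4, breaks at step 1 where #1 pop() → 39 is illegal

not linearizable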